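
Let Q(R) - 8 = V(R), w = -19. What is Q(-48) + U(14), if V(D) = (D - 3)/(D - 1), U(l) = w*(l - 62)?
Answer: 45131/49 ≈ 921.04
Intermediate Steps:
U(l) = 1178 - 19*l (U(l) = -19*(l - 62) = -19*(-62 + l) = 1178 - 19*l)
V(D) = (-3 + D)/(-1 + D)
Q(R) = 8 + (-3 + R)/(-1 + R)
Q(-48) + U(14) = (-11 + 9*(-48))/(-1 - 48) + (1178 - 19*14) = (-11 - 432)/(-49) + (1178 - 266) = -1/49*(-443) + 912 = 443/49 + 912 = 45131/49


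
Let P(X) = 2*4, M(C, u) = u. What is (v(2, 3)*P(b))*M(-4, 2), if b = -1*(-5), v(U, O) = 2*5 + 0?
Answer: 160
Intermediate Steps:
v(U, O) = 10 (v(U, O) = 10 + 0 = 10)
b = 5
P(X) = 8
(v(2, 3)*P(b))*M(-4, 2) = (10*8)*2 = 80*2 = 160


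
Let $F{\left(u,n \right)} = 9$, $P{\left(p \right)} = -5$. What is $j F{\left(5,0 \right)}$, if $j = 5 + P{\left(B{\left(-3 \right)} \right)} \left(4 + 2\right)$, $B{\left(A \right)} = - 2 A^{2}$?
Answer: $-225$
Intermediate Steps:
$j = -25$ ($j = 5 - 5 \left(4 + 2\right) = 5 - 30 = -25$)
$j F{\left(5,0 \right)} = \left(-25\right) 9 = -225$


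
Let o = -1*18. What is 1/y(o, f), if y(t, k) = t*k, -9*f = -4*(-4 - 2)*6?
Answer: 1/288 ≈ 0.0034722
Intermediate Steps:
o = -18
f = -16 (f = -(-4*(-4 - 2))*6/9 = -(-4*(-6))*6/9 = -8*6/3 = -1/9*144 = -16)
y(t, k) = k*t
1/y(o, f) = 1/(-16*(-18)) = 1/288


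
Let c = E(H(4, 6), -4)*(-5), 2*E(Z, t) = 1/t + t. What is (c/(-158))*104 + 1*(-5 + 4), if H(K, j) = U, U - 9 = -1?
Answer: -1263/158 ≈ -7.9937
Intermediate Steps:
U = 8 (U = 9 - 1 = 8)
H(K, j) = 8
E(Z, t) = t/2 + 1/(2*t) (E(Z, t) = (1/t + t)/2 = (t + 1/t)/2 = t/2 + 1/(2*t))
c = 85/8 (c = ((½)*(1 + (-4)²)/(-4))*(-5) = ((½)*(-¼)*(1 + 16))*(-5) = ((½)*(-¼)*17)*(-5) = -17/8*(-5) = 85/8 ≈ 10.625)
(c/(-158))*104 + 1*(-5 + 4) = ((85/8)/(-158))*104 + 1*(-5 + 4) = ((85/8)*(-1/158))*104 + 1*(-1) = -85/1264*104 - 1 = -1105/158 - 1 = -1263/158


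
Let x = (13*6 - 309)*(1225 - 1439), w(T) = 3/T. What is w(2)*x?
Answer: 74151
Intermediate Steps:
x = 49434 (x = (78 - 309)*(-214) = -231*(-214) = 49434)
w(2)*x = (3/2)*49434 = 74151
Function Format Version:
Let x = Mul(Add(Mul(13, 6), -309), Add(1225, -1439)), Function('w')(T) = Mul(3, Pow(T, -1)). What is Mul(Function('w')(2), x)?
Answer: 74151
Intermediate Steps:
x = 49434 (x = Mul(Add(78, -309), -214) = Mul(-231, -214) = 49434)
Mul(Function('w')(2), x) = Mul(Mul(3, Pow(2, -1)), 49434) = Mul(Mul(3, Rational(1, 2)), 49434) = Mul(Rational(3, 2), 49434) = 74151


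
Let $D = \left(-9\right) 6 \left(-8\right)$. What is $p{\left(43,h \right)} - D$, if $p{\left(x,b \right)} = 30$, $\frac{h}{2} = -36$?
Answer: $-402$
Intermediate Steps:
$h = -72$ ($h = 2 \left(-36\right) = -72$)
$D = 432$ ($D = \left(-54\right) \left(-8\right) = 432$)
$p{\left(43,h \right)} - D = 30 - 432 = -402$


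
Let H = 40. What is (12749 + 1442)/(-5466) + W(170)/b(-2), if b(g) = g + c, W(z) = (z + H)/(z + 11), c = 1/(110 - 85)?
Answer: -22079497/6925422 ≈ -3.1882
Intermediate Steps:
c = 1/25 ≈ 0.040000
W(z) = (40 + z)/(11 + z) (W(z) = (z + 40)/(z + 11) = (40 + z)/(11 + z))
b(g) = 1/25 + g (b(g) = g + 1/25 = 1/25 + g)
(12749 + 1442)/(-5466) + W(170)/b(-2) = (12749 + 1442)/(-5466) + ((40 + 170)/(11 + 170))/(1/25 - 2) = 14191*(-1/5466) + (210/181)/(-49/25) = -14191/5466 + ((1/181)*210)*(-25/49) = -14191/5466 + (210/181)*(-25/49) = -14191/5466 - 750/1267 = -22079497/6925422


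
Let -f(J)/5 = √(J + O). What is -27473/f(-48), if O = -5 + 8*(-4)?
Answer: -27473*I*√85/425 ≈ -595.97*I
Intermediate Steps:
O = -37 (O = -5 - 32 = -37)
f(J) = -5*√(-37 + J) (f(J) = -5*√(J - 37) = -5*√(-37 + J))
-27473/f(-48) = -27473*(-1/(5*√(-37 - 48))) = -27473*I*√85/425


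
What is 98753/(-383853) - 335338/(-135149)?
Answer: 115374128117/51877349097 ≈ 2.2240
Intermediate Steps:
98753/(-383853) - 335338/(-135149) = 98753*(-1/383853) - 335338*(-1/135149) = -98753/383853 + 335338/135149 = 115374128117/51877349097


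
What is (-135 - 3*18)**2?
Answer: 35721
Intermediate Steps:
(-135 - 3*18)**2 = (-135 - 54)**2 = (-189)**2 = 35721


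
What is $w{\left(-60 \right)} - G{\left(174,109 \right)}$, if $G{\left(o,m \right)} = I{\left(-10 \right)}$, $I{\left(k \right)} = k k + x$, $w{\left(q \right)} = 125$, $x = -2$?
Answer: $27$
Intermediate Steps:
$I{\left(k \right)} = -2 + k^{2}$ ($I{\left(k \right)} = k k - 2 = k^{2} - 2 = -2 + k^{2}$)
$G{\left(o,m \right)} = 98$ ($G{\left(o,m \right)} = -2 + \left(-10\right)^{2} = -2 + 100 = 98$)
$w{\left(-60 \right)} - G{\left(174,109 \right)} = 125 - 98 = 27$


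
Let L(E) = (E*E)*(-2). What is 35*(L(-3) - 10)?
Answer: -980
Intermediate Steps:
L(E) = -2*E² (L(E) = E²*(-2) = -2*E²)
35*(L(-3) - 10) = 35*(-2*(-3)² - 10) = 35*(-2*9 - 10) = 35*(-18 - 10) = 35*(-28) = -980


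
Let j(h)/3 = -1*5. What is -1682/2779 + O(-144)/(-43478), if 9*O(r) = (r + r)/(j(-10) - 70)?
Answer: -3108069294/5135077885 ≈ -0.60526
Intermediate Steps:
j(h) = -15 (j(h) = 3*(-1*5) = 3*(-5) = -15)
O(r) = -2*r/765 (O(r) = ((r + r)/(-15 - 70))/9 = ((2*r)/(-85))/9 = ((2*r)*(-1/85))/9 = (-2*r/85)/9 = -2*r/765)
-1682/2779 + O(-144)/(-43478) = -1682/2779 - 2/765*(-144)/(-43478) = -1682*1/2779 + (32/85)*(-1/43478) = -1682/2779 - 16/1847815 = -3108069294/5135077885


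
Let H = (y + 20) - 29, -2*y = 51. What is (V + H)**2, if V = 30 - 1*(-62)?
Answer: 13225/4 ≈ 3306.3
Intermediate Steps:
y = -51/2 (y = -1/2*51 = -51/2 ≈ -25.500)
H = -69/2 (H = (-51/2 + 20) - 29 = -11/2 - 29 = -69/2 ≈ -34.500)
V = 92 (V = 30 + 62 = 92)
(V + H)**2 = (92 - 69/2)**2 = (115/2)**2 = 13225/4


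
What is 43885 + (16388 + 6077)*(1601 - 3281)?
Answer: -37697315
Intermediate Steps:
43885 + (16388 + 6077)*(1601 - 3281) = 43885 + 22465*(-1680) = 43885 - 37741200 = -37697315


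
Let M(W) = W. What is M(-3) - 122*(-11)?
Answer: 1339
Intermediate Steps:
M(-3) - 122*(-11) = -3 - 122*(-11) = -3 + 1342 = 1339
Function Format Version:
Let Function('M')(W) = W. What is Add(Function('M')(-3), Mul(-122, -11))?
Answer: 1339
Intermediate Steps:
Add(Function('M')(-3), Mul(-122, -11)) = Add(-3, Mul(-122, -11)) = Add(-3, 1342) = 1339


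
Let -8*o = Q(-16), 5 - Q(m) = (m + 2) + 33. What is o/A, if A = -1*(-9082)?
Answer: 7/36328 ≈ 0.00019269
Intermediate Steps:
Q(m) = -30 - m (Q(m) = 5 - ((m + 2) + 33) = 5 - ((2 + m) + 33) = 5 - (35 + m) = 5 + (-35 - m) = -30 - m)
o = 7/4 (o = -(-30 - 1*(-16))/8 = -(-30 + 16)/8 = -1/8*(-14) = 7/4 ≈ 1.7500)
A = 9082
o/A = (7/4)/9082 = (7/4)*(1/9082) = 7/36328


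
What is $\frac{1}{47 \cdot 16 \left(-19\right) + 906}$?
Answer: $- \frac{1}{13382} \approx -7.4727 \cdot 10^{-5}$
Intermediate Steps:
$\frac{1}{47 \cdot 16 \left(-19\right) + 906} = \frac{1}{752 \left(-19\right) + 906} = \frac{1}{-14288 + 906} = \frac{1}{-13382} = - \frac{1}{13382}$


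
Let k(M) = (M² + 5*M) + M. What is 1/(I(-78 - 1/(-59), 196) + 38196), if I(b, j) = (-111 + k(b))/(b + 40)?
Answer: 132219/5031082868 ≈ 2.6280e-5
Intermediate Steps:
k(M) = M² + 6*M
I(b, j) = (-111 + b*(6 + b))/(40 + b) (I(b, j) = (-111 + b*(6 + b))/(b + 40) = (-111 + b*(6 + b))/(40 + b))
1/(I(-78 - 1/(-59), 196) + 38196) = 1/((-111 + (-78 - 1/(-59))*(6 + (-78 - 1/(-59))))/(40 + (-78 - 1/(-59))) + 38196) = 1/((-111 + (-78 - 1*(-1/59))*(6 + (-78 - 1*(-1/59))))/(40 + (-78 - 1*(-1/59))) + 38196) = 1/((-111 + (-78 + 1/59)*(6 + (-78 + 1/59)))/(40 + (-78 + 1/59)) + 38196) = 1/((-111 - 4601*(6 - 4601/59)/59)/(40 - 4601/59) + 38196) = 1/((-111 - 4601/59*(-4247/59))/(-2241/59) + 38196) = 1/(-59*(-111 + 19540447/3481)/2241 + 38196) = 1/(-59/2241*19154056/3481 + 38196) = 1/(-19154056/132219 + 38196) = 1/(5031082868/132219) = 132219/5031082868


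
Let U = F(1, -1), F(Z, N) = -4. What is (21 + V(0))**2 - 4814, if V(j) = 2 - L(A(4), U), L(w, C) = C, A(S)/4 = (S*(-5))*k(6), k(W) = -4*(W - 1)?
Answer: -4085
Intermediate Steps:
k(W) = 4 - 4*W (k(W) = -4*(-1 + W) = 4 - 4*W)
A(S) = 400*S (A(S) = 4*((S*(-5))*(4 - 4*6)) = 4*((-5*S)*(4 - 24)) = 4*(-5*S*(-20)) = 4*(100*S) = 400*S)
U = -4
V(j) = 6 (V(j) = 2 - 1*(-4) = 2 + 4 = 6)
(21 + V(0))**2 - 4814 = (21 + 6)**2 - 4814 = 27**2 - 4814 = 729 - 4814 = -4085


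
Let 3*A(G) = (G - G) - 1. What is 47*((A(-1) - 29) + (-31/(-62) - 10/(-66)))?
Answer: -29657/22 ≈ -1348.0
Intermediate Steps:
A(G) = -1/3 (A(G) = ((G - G) - 1)/3 = (0 - 1)/3 = (1/3)*(-1) = -1/3)
47*((A(-1) - 29) + (-31/(-62) - 10/(-66))) = 47*((-1/3 - 29) + (-31/(-62) - 10/(-66))) = 47*(-88/3 + (-31*(-1/62) - 10*(-1/66))) = 47*(-88/3 + (1/2 + 5/33)) = 47*(-88/3 + 43/66) = 47*(-631/22) = -29657/22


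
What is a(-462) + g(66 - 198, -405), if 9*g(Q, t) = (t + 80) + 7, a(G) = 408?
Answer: 1118/3 ≈ 372.67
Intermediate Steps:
g(Q, t) = 29/3 + t/9 (g(Q, t) = ((t + 80) + 7)/9 = ((80 + t) + 7)/9 = (87 + t)/9 = 29/3 + t/9)
a(-462) + g(66 - 198, -405) = 408 + (29/3 + (⅑)*(-405)) = 408 + (29/3 - 45) = 408 - 106/3 = 1118/3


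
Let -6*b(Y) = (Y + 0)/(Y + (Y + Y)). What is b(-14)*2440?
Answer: -1220/9 ≈ -135.56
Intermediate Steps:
b(Y) = -1/18 (b(Y) = -(Y + 0)/(6*(Y + (Y + Y))) = -Y/(6*(Y + 2*Y)) = -Y/(6*(3*Y)) = -Y*1/(3*Y)/6 = -⅙*⅓ = -1/18)
b(-14)*2440 = -1/18*2440 = -1220/9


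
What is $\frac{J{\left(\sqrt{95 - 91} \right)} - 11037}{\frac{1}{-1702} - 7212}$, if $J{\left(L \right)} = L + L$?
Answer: $\frac{18778166}{12274825} \approx 1.5298$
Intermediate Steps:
$J{\left(L \right)} = 2 L$
$\frac{J{\left(\sqrt{95 - 91} \right)} - 11037}{\frac{1}{-1702} - 7212} = \frac{2 \sqrt{95 - 91} - 11037}{\frac{1}{-1702} - 7212} = \frac{2 \sqrt{4} - 11037}{- \frac{1}{1702} - 7212} = \frac{2 \cdot 2 - 11037}{- \frac{12274825}{1702}} = \left(4 - 11037\right) \left(- \frac{1702}{12274825}\right) = \left(-11033\right) \left(- \frac{1702}{12274825}\right) = \frac{18778166}{12274825}$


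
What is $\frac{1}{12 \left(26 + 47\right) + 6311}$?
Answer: $\frac{1}{7187} \approx 0.00013914$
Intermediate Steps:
$\frac{1}{12 \left(26 + 47\right) + 6311} = \frac{1}{12 \cdot 73 + 6311} = \frac{1}{876 + 6311} = \frac{1}{7187}$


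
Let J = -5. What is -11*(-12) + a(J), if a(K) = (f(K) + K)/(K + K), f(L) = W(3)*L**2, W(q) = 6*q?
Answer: 175/2 ≈ 87.500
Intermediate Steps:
f(L) = 18*L**2 (f(L) = (6*3)*L**2 = 18*L**2)
a(K) = (K + 18*K**2)/(2*K) (a(K) = (18*K**2 + K)/(K + K) = (K + 18*K**2)/((2*K)) = (K + 18*K**2)*(1/(2*K)) = (K + 18*K**2)/(2*K))
-11*(-12) + a(J) = -11*(-12) + (1/2 + 9*(-5)) = 132 + (1/2 - 45) = 132 - 89/2 = 175/2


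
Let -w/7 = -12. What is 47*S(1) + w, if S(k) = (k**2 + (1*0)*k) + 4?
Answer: 319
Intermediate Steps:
w = 84 (w = -7*(-12) = 84)
S(k) = 4 + k**2 (S(k) = (k**2 + 0*k) + 4 = (k**2 + 0) + 4 = k**2 + 4 = 4 + k**2)
47*S(1) + w = 47*(4 + 1**2) + 84 = 47*(4 + 1) + 84 = 47*5 + 84 = 235 + 84 = 319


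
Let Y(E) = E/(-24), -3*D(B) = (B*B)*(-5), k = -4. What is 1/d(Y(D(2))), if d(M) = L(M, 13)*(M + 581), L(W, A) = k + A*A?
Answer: 6/574915 ≈ 1.0436e-5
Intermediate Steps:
D(B) = 5*B²/3 (D(B) = -B*B*(-5)/3 = -B²*(-5)/3 = -(-5)*B²/3 = 5*B²/3)
L(W, A) = -4 + A² (L(W, A) = -4 + A*A = -4 + A²)
Y(E) = -E/24 (Y(E) = E*(-1/24) = -E/24)
d(M) = 95865 + 165*M (d(M) = (-4 + 13²)*(M + 581) = (-4 + 169)*(581 + M) = 165*(581 + M) = 95865 + 165*M)
1/d(Y(D(2))) = 1/(95865 + 165*(-5*2²/72)) = 1/(95865 + 165*(-5*4/72)) = 1/(95865 + 165*(-1/24*20/3)) = 1/(95865 + 165*(-5/18)) = 1/(95865 - 275/6) = 1/(574915/6) = 6/574915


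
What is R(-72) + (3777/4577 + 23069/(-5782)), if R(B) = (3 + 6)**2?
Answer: 34912765/448546 ≈ 77.835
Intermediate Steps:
R(B) = 81 (R(B) = 9**2 = 81)
R(-72) + (3777/4577 + 23069/(-5782)) = 81 + (3777/4577 + 23069/(-5782)) = 81 + (3777*(1/4577) + 23069*(-1/5782)) = 81 + (3777/4577 - 391/98) = 81 - 1419461/448546 = 34912765/448546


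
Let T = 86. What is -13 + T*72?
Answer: 6179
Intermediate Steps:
-13 + T*72 = -13 + 86*72 = -13 + 6192 = 6179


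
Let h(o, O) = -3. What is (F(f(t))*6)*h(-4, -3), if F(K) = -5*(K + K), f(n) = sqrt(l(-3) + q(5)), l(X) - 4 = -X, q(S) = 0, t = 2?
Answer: 180*sqrt(7) ≈ 476.24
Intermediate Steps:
l(X) = 4 - X
f(n) = sqrt(7) (f(n) = sqrt((4 - 1*(-3)) + 0) = sqrt((4 + 3) + 0) = sqrt(7 + 0) = sqrt(7))
F(K) = -10*K
(F(f(t))*6)*h(-4, -3) = (-10*sqrt(7)*6)*(-3) = -60*sqrt(7)*(-3) = 180*sqrt(7)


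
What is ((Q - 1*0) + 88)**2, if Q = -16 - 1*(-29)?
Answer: 10201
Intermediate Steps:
Q = 13 (Q = -16 + 29 = 13)
((Q - 1*0) + 88)**2 = ((13 - 1*0) + 88)**2 = ((13 + 0) + 88)**2 = (13 + 88)**2 = 101**2 = 10201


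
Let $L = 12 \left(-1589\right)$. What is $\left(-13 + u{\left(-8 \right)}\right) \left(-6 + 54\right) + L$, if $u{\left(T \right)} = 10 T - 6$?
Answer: $-23820$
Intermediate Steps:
$u{\left(T \right)} = -6 + 10 T$
$L = -19068$
$\left(-13 + u{\left(-8 \right)}\right) \left(-6 + 54\right) + L = \left(-13 + \left(-6 + 10 \left(-8\right)\right)\right) \left(-6 + 54\right) - 19068 = \left(-13 - 86\right) 48 - 19068 = \left(-99\right) 48 - 19068 = -4752 - 19068 = -23820$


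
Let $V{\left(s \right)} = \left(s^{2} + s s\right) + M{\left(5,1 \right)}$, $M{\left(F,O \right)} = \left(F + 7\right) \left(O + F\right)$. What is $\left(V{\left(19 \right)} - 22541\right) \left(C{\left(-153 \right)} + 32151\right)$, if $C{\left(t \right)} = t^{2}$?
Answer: $-1208263320$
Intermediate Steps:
$M{\left(F,O \right)} = \left(7 + F\right) \left(F + O\right)$
$V{\left(s \right)} = 72 + 2 s^{2}$ ($V{\left(s \right)} = \left(s^{2} + s s\right) + \left(5^{2} + 7 \cdot 5 + 7 \cdot 1 + 5 \cdot 1\right) = \left(s^{2} + s^{2}\right) + \left(25 + 35 + 7 + 5\right) = 2 s^{2} + 72 = 72 + 2 s^{2}$)
$\left(V{\left(19 \right)} - 22541\right) \left(C{\left(-153 \right)} + 32151\right) = \left(\left(72 + 2 \cdot 19^{2}\right) - 22541\right) \left(\left(-153\right)^{2} + 32151\right) = \left(\left(72 + 2 \cdot 361\right) - 22541\right) \left(23409 + 32151\right) = \left(\left(72 + 722\right) - 22541\right) 55560 = \left(794 - 22541\right) 55560 = \left(-21747\right) 55560 = -1208263320$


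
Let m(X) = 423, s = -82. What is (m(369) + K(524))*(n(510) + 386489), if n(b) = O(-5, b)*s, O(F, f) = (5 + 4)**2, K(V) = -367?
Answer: 21271432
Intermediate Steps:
O(F, f) = 81 (O(F, f) = 9**2 = 81)
n(b) = -6642 (n(b) = 81*(-82) = -6642)
(m(369) + K(524))*(n(510) + 386489) = (423 - 367)*(-6642 + 386489) = 56*379847 = 21271432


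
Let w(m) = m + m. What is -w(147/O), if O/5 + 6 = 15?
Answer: -98/15 ≈ -6.5333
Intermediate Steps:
O = 45 (O = -30 + 5*15 = -30 + 75 = 45)
w(m) = 2*m
-w(147/O) = -2*147/45 = -2*147*(1/45) = -2*49/15 = -1*98/15 = -98/15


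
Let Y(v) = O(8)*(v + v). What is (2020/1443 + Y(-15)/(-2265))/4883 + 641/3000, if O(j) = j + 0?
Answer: 227663355893/1063971519000 ≈ 0.21397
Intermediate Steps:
O(j) = j
Y(v) = 16*v (Y(v) = 8*(v + v) = 8*(2*v) = 16*v)
(2020/1443 + Y(-15)/(-2265))/4883 + 641/3000 = (2020/1443 + (16*(-15))/(-2265))/4883 + 641/3000 = (2020*(1/1443) - 240*(-1/2265))*(1/4883) + 641*(1/3000) = (2020/1443 + 16/151)*(1/4883) + 641/3000 = (328108/217893)*(1/4883) + 641/3000 = 328108/1063971519 + 641/3000 = 227663355893/1063971519000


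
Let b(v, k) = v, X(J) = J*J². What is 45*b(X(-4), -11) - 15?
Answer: -2895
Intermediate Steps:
X(J) = J³
45*b(X(-4), -11) - 15 = 45*(-4)³ - 15 = 45*(-64) - 15 = -2880 - 15 = -2895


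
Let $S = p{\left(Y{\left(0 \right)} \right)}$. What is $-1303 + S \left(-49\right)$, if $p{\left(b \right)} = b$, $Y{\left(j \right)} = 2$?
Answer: $-1401$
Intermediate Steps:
$S = 2$
$-1303 + S \left(-49\right) = -1303 + 2 \left(-49\right) = -1303 - 98 = -1401$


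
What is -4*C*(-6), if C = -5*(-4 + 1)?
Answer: 360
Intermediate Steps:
C = 15 (C = -5*(-3) = 15)
-4*C*(-6) = -4*15*(-6) = -60*(-6) = 360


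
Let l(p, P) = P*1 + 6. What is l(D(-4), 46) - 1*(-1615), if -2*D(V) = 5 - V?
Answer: 1667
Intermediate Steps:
D(V) = -5/2 + V/2 (D(V) = -(5 - V)/2 = -5/2 + V/2)
l(p, P) = 6 + P (l(p, P) = P + 6 = 6 + P)
l(D(-4), 46) - 1*(-1615) = (6 + 46) - 1*(-1615) = 52 + 1615 = 1667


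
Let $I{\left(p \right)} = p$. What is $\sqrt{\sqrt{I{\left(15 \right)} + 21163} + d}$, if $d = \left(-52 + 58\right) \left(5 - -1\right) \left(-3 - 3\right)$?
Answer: $\sqrt{-216 + \sqrt{21178}} \approx 8.3948 i$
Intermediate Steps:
$d = -216$ ($d = 6 \left(5 + 1\right) \left(-6\right) = 6 \cdot 6 \left(-6\right) = 6 \left(-36\right) = -216$)
$\sqrt{\sqrt{I{\left(15 \right)} + 21163} + d} = \sqrt{\sqrt{15 + 21163} - 216} = \sqrt{\sqrt{21178} - 216} = \sqrt{-216 + \sqrt{21178}}$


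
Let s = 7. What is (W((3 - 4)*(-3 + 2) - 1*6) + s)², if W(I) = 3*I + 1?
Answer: 49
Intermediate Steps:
W(I) = 1 + 3*I
(W((3 - 4)*(-3 + 2) - 1*6) + s)² = ((1 + 3*((3 - 4)*(-3 + 2) - 1*6)) + 7)² = ((1 + 3*(-1*(-1) - 6)) + 7)² = ((1 + 3*(1 - 6)) + 7)² = ((1 + 3*(-5)) + 7)² = ((1 - 15) + 7)² = (-14 + 7)² = (-7)² = 49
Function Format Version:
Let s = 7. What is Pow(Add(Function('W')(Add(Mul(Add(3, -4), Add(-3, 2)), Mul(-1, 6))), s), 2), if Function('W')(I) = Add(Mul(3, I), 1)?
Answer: 49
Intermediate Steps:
Function('W')(I) = Add(1, Mul(3, I))
Pow(Add(Function('W')(Add(Mul(Add(3, -4), Add(-3, 2)), Mul(-1, 6))), s), 2) = Pow(Add(Add(1, Mul(3, Add(Mul(Add(3, -4), Add(-3, 2)), Mul(-1, 6)))), 7), 2) = Pow(Add(Add(1, Mul(3, Add(Mul(-1, -1), -6))), 7), 2) = Pow(Add(Add(1, Mul(3, Add(1, -6))), 7), 2) = Pow(Add(Add(1, Mul(3, -5)), 7), 2) = Pow(Add(Add(1, -15), 7), 2) = Pow(Add(-14, 7), 2) = Pow(-7, 2) = 49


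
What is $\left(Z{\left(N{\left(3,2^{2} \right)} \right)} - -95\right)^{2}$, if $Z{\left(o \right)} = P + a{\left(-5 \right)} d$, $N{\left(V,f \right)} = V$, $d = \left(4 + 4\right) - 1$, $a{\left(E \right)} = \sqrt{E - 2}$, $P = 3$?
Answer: $9261 + 1372 i \sqrt{7} \approx 9261.0 + 3630.0 i$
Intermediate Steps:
$a{\left(E \right)} = \sqrt{-2 + E}$
$d = 7$ ($d = 8 - 1 = 7$)
$Z{\left(o \right)} = 3 + 7 i \sqrt{7}$ ($Z{\left(o \right)} = 3 + \sqrt{-2 - 5} \cdot 7 = 3 + \sqrt{-7} \cdot 7 = 3 + i \sqrt{7} \cdot 7 = 3 + 7 i \sqrt{7}$)
$\left(Z{\left(N{\left(3,2^{2} \right)} \right)} - -95\right)^{2} = \left(\left(3 + 7 i \sqrt{7}\right) - -95\right)^{2} = \left(\left(3 + 7 i \sqrt{7}\right) + 95\right)^{2} = \left(98 + 7 i \sqrt{7}\right)^{2}$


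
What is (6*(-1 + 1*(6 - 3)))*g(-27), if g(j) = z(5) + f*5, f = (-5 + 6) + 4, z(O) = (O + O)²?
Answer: 1500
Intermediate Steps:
z(O) = 4*O² (z(O) = (2*O)² = 4*O²)
f = 5 (f = 1 + 4 = 5)
g(j) = 125 (g(j) = 4*5² + 5*5 = 4*25 + 25 = 100 + 25 = 125)
(6*(-1 + 1*(6 - 3)))*g(-27) = (6*(-1 + 1*(6 - 3)))*125 = (6*(-1 + 1*3))*125 = (6*(-1 + 3))*125 = (6*2)*125 = 12*125 = 1500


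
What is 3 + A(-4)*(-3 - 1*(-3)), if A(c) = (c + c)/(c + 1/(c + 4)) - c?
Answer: 3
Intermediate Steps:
A(c) = -c + 2*c/(c + 1/(4 + c)) (A(c) = (2*c)/(c + 1/(4 + c)) - c = 2*c/(c + 1/(4 + c)) - c = -c + 2*c/(c + 1/(4 + c)))
3 + A(-4)*(-3 - 1*(-3)) = 3 + (-4*(7 - 1*(-4)² - 2*(-4))/(1 + (-4)² + 4*(-4)))*(-3 - 1*(-3)) = 3 + (-4*(7 - 1*16 + 8)/(1 + 16 - 16))*(-3 + 3) = 3 - 4*(7 - 16 + 8)/1*0 = 3 - 4*1*(-1)*0 = 3 + 4*0 = 3 + 0 = 3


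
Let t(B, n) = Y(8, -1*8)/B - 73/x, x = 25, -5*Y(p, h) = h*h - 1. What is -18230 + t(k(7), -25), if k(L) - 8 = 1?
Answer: -455858/25 ≈ -18234.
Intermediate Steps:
k(L) = 9 (k(L) = 8 + 1 = 9)
Y(p, h) = ⅕ - h²/5 (Y(p, h) = -(h*h - 1)/5 = -(h² - 1)/5 = -(-1 + h²)/5 = ⅕ - h²/5)
t(B, n) = -73/25 - 63/(5*B) (t(B, n) = (⅕ - (-1*8)²/5)/B - 73/25 = (⅕ - ⅕*(-8)²)/B - 73*1/25 = (⅕ - ⅕*64)/B - 73/25 = (⅕ - 64/5)/B - 73/25 = -63/(5*B) - 73/25 = -73/25 - 63/(5*B))
-18230 + t(k(7), -25) = -18230 + (1/25)*(-315 - 73*9)/9 = -18230 + (1/25)*(⅑)*(-315 - 657) = -18230 + (1/25)*(⅑)*(-972) = -18230 - 108/25 = -455858/25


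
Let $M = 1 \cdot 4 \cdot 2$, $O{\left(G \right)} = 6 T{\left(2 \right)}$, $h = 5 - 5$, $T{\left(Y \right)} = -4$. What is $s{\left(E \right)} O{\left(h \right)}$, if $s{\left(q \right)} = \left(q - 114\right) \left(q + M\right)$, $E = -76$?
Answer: $-310080$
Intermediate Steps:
$h = 0$
$O{\left(G \right)} = -24$ ($O{\left(G \right)} = 6 \left(-4\right) = -24$)
$M = 8$ ($M = 4 \cdot 2 = 8$)
$s{\left(q \right)} = \left(-114 + q\right) \left(8 + q\right)$ ($s{\left(q \right)} = \left(q - 114\right) \left(q + 8\right) = \left(-114 + q\right) \left(8 + q\right)$)
$s{\left(E \right)} O{\left(h \right)} = \left(-912 + \left(-76\right)^{2} - -8056\right) \left(-24\right) = \left(-912 + 5776 + 8056\right) \left(-24\right) = 12920 \left(-24\right) = -310080$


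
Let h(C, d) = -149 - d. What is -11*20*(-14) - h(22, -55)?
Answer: 3174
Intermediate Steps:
-11*20*(-14) - h(22, -55) = -11*20*(-14) - (-149 - 1*(-55)) = -220*(-14) - (-149 + 55) = 3080 - 1*(-94) = 3080 + 94 = 3174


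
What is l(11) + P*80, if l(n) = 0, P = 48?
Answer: 3840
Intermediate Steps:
l(11) + P*80 = 0 + 48*80 = 0 + 3840 = 3840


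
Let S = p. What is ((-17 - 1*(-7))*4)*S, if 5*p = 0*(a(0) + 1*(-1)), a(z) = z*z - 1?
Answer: 0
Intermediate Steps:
a(z) = -1 + z² (a(z) = z² - 1 = -1 + z²)
p = 0 (p = (0*((-1 + 0²) + 1*(-1)))/5 = (0*((-1 + 0) - 1))/5 = (0*(-1 - 1))/5 = (0*(-2))/5 = (⅕)*0 = 0)
S = 0
((-17 - 1*(-7))*4)*S = ((-17 - 1*(-7))*4)*0 = ((-17 + 7)*4)*0 = -10*4*0 = -40*0 = 0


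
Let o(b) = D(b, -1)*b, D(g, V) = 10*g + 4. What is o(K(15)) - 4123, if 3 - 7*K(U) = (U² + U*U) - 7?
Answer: 1721653/49 ≈ 35136.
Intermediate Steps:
K(U) = 10/7 - 2*U²/7 (K(U) = 3/7 - ((U² + U*U) - 7)/7 = 3/7 - ((U² + U²) - 7)/7 = 3/7 - (2*U² - 7)/7 = 3/7 - (-7 + 2*U²)/7 = 3/7 + (1 - 2*U²/7) = 10/7 - 2*U²/7)
D(g, V) = 4 + 10*g
o(b) = b*(4 + 10*b) (o(b) = (4 + 10*b)*b = b*(4 + 10*b))
o(K(15)) - 4123 = 2*(10/7 - 2/7*15²)*(2 + 5*(10/7 - 2/7*15²)) - 4123 = 2*(10/7 - 2/7*225)*(2 + 5*(10/7 - 2/7*225)) - 4123 = 2*(10/7 - 450/7)*(2 + 5*(10/7 - 450/7)) - 4123 = 2*(-440/7)*(2 + 5*(-440/7)) - 4123 = 2*(-440/7)*(2 - 2200/7) - 4123 = 2*(-440/7)*(-2186/7) - 4123 = 1923680/49 - 4123 = 1721653/49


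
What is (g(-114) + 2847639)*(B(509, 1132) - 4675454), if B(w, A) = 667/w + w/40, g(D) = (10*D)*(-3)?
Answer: -271397887668332061/20360 ≈ -1.3330e+13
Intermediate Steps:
g(D) = -30*D
B(w, A) = 667/w + w/40 (B(w, A) = 667/w + w*(1/40) = 667/w + w/40)
(g(-114) + 2847639)*(B(509, 1132) - 4675454) = (-30*(-114) + 2847639)*((667/509 + (1/40)*509) - 4675454) = (3420 + 2847639)*((667*(1/509) + 509/40) - 4675454) = 2851059*((667/509 + 509/40) - 4675454) = 2851059*(285761/20360 - 4675454) = 2851059*(-95191957679/20360) = -271397887668332061/20360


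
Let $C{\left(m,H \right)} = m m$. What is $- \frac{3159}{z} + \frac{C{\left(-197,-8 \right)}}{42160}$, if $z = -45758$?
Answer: $\frac{954502831}{964578640} \approx 0.98955$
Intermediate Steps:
$C{\left(m,H \right)} = m^{2}$
$- \frac{3159}{z} + \frac{C{\left(-197,-8 \right)}}{42160} = - \frac{3159}{-45758} + \frac{\left(-197\right)^{2}}{42160} = \left(-3159\right) \left(- \frac{1}{45758}\right) + 38809 \cdot \frac{1}{42160} = \frac{3159}{45758} + \frac{38809}{42160} = \frac{954502831}{964578640}$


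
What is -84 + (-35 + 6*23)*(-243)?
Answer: -25113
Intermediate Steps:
-84 + (-35 + 6*23)*(-243) = -84 + (-35 + 138)*(-243) = -84 + 103*(-243) = -84 - 25029 = -25113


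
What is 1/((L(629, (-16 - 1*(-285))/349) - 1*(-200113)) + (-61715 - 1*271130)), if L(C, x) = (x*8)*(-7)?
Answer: -349/46338532 ≈ -7.5315e-6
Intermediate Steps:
L(C, x) = -56*x (L(C, x) = (8*x)*(-7) = -56*x)
1/((L(629, (-16 - 1*(-285))/349) - 1*(-200113)) + (-61715 - 1*271130)) = 1/((-56*(-16 - 1*(-285))/349 - 1*(-200113)) + (-61715 - 1*271130)) = 1/((-56*(-16 + 285)/349 + 200113) + (-61715 - 271130)) = 1/((-15064/349 + 200113) - 332845) = 1/(69824373/349 - 332845) = 1/(-46338532/349) = -349/46338532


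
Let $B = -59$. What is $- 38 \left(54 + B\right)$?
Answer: $190$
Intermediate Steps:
$- 38 \left(54 + B\right) = - 38 \left(54 - 59\right) = \left(-38\right) \left(-5\right) = 190$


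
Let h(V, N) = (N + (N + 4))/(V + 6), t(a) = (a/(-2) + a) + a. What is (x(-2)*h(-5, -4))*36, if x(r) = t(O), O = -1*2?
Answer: 432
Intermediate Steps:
O = -2
t(a) = 3*a/2 (t(a) = (a*(-½) + a) + a = (-a/2 + a) + a = a/2 + a = 3*a/2)
h(V, N) = (4 + 2*N)/(6 + V) (h(V, N) = (N + (4 + N))/(6 + V) = (4 + 2*N)/(6 + V))
x(r) = -3 (x(r) = (3/2)*(-2) = -3)
(x(-2)*h(-5, -4))*36 = -6*(2 - 4)/(6 - 5)*36 = -6*(-2)/1*36 = -6*(-2)*36 = -3*(-4)*36 = 12*36 = 432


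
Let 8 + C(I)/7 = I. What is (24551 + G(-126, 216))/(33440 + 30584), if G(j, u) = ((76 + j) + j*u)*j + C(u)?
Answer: 3461523/64024 ≈ 54.066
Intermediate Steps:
C(I) = -56 + 7*I
G(j, u) = -56 + 7*u + j*(76 + j + j*u) (G(j, u) = ((76 + j) + j*u)*j + (-56 + 7*u) = (76 + j + j*u)*j + (-56 + 7*u) = j*(76 + j + j*u) + (-56 + 7*u) = -56 + 7*u + j*(76 + j + j*u))
(24551 + G(-126, 216))/(33440 + 30584) = (24551 + (-56 + (-126)**2 + 7*216 + 76*(-126) + 216*(-126)**2))/(33440 + 30584) = (24551 + (-56 + 15876 + 1512 - 9576 + 216*15876))/64024 = (24551 + (-56 + 15876 + 1512 - 9576 + 3429216))*(1/64024) = (24551 + 3436972)*(1/64024) = 3461523*(1/64024) = 3461523/64024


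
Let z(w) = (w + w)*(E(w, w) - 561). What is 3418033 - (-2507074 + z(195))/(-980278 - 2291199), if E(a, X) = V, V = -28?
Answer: 11182013607957/3271477 ≈ 3.4180e+6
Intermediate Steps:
E(a, X) = -28
z(w) = -1178*w (z(w) = (w + w)*(-28 - 561) = (2*w)*(-589) = -1178*w)
3418033 - (-2507074 + z(195))/(-980278 - 2291199) = 3418033 - (-2507074 - 1178*195)/(-980278 - 2291199) = 3418033 - (-2507074 - 229710)/(-3271477) = 3418033 - (-2736784)*(-1)/3271477 = 3418033 - 1*2736784/3271477 = 3418033 - 2736784/3271477 = 11182013607957/3271477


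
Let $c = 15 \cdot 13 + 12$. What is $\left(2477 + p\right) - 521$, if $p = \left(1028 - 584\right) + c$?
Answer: $2607$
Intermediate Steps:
$c = 207$ ($c = 195 + 12 = 207$)
$p = 651$ ($p = \left(1028 - 584\right) + 207 = 444 + 207 = 651$)
$\left(2477 + p\right) - 521 = \left(2477 + 651\right) - 521 = 3128 - 521 = 2607$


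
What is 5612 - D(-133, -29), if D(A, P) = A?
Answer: 5745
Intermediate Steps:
5612 - D(-133, -29) = 5612 - 1*(-133) = 5612 + 133 = 5745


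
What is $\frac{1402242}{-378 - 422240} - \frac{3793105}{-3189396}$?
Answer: $- \frac{204947898353}{96278297052} \approx -2.1287$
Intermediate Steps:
$\frac{1402242}{-378 - 422240} - \frac{3793105}{-3189396} = \frac{1402242}{-378 - 422240} - - \frac{3793105}{3189396} = \frac{1402242}{-422618} + \frac{3793105}{3189396} = 1402242 \left(- \frac{1}{422618}\right) + \frac{3793105}{3189396} = - \frac{701121}{211309} + \frac{3793105}{3189396} = - \frac{204947898353}{96278297052}$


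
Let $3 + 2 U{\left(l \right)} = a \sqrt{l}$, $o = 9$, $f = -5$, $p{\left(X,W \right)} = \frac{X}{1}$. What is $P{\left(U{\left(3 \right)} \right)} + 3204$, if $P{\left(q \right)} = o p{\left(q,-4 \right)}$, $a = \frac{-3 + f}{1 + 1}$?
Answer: $\frac{6381}{2} - 18 \sqrt{3} \approx 3159.3$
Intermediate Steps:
$p{\left(X,W \right)} = X$ ($p{\left(X,W \right)} = X 1 = X$)
$a = -4$ ($a = \frac{-3 - 5}{1 + 1} = - \frac{8}{2} = \left(-8\right) \frac{1}{2} = -4$)
$U{\left(l \right)} = - \frac{3}{2} - 2 \sqrt{l}$ ($U{\left(l \right)} = - \frac{3}{2} + \frac{\left(-4\right) \sqrt{l}}{2} = - \frac{3}{2} - 2 \sqrt{l}$)
$P{\left(q \right)} = 9 q$
$P{\left(U{\left(3 \right)} \right)} + 3204 = 9 \left(- \frac{3}{2} - 2 \sqrt{3}\right) + 3204 = \left(- \frac{27}{2} - 18 \sqrt{3}\right) + 3204 = \frac{6381}{2} - 18 \sqrt{3}$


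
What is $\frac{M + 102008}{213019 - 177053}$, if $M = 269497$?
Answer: $\frac{371505}{35966} \approx 10.329$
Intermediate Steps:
$\frac{M + 102008}{213019 - 177053} = \frac{269497 + 102008}{213019 - 177053} = \frac{371505}{35966}$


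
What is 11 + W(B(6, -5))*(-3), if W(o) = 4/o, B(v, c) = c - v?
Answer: 133/11 ≈ 12.091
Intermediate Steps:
11 + W(B(6, -5))*(-3) = 11 + (4/(-5 - 1*6))*(-3) = 11 + (4/(-5 - 6))*(-3) = 11 + (4/(-11))*(-3) = 11 + (4*(-1/11))*(-3) = 11 - 4/11*(-3) = 11 + 12/11 = 133/11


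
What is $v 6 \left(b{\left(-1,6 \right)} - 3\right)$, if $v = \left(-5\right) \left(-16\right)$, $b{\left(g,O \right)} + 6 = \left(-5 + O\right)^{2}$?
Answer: $-3840$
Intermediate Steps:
$b{\left(g,O \right)} = -6 + \left(-5 + O\right)^{2}$
$v = 80$
$v 6 \left(b{\left(-1,6 \right)} - 3\right) = 80 \cdot 6 \left(\left(-6 + \left(-5 + 6\right)^{2}\right) - 3\right) = 80 \cdot 6 \left(\left(-6 + 1^{2}\right) - 3\right) = 80 \cdot 6 \left(\left(-6 + 1\right) - 3\right) = 80 \cdot 6 \left(-5 - 3\right) = 80 \cdot 6 \left(-8\right) = 80 \left(-48\right) = -3840$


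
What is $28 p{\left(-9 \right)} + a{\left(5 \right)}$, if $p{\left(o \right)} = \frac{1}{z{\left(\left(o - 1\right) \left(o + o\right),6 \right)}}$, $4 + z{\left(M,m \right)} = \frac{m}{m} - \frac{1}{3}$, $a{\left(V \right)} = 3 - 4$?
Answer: $- \frac{47}{5} \approx -9.4$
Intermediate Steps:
$a{\left(V \right)} = -1$
$z{\left(M,m \right)} = - \frac{10}{3}$ ($z{\left(M,m \right)} = -4 + \left(\frac{m}{m} - \frac{1}{3}\right) = -4 + \left(1 - \frac{1}{3}\right) = -4 + \frac{2}{3} = - \frac{10}{3}$)
$p{\left(o \right)} = - \frac{3}{10}$ ($p{\left(o \right)} = \frac{1}{- \frac{10}{3}} = - \frac{3}{10}$)
$28 p{\left(-9 \right)} + a{\left(5 \right)} = 28 \left(- \frac{3}{10}\right) - 1 = - \frac{42}{5} - 1 = - \frac{47}{5}$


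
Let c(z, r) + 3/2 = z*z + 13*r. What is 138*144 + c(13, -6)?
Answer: 39923/2 ≈ 19962.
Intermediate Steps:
c(z, r) = -3/2 + z² + 13*r (c(z, r) = -3/2 + (z*z + 13*r) = -3/2 + (z² + 13*r) = -3/2 + z² + 13*r)
138*144 + c(13, -6) = 138*144 + (-3/2 + 13² + 13*(-6)) = 19872 + (-3/2 + 169 - 78) = 19872 + 179/2 = 39923/2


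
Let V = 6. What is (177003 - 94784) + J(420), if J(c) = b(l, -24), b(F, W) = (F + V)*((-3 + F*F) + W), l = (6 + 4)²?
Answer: 1139357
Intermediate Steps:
l = 100 (l = 10² = 100)
b(F, W) = (6 + F)*(-3 + W + F²) (b(F, W) = (F + 6)*((-3 + F*F) + W) = (6 + F)*((-3 + F²) + W) = (6 + F)*(-3 + W + F²))
J(c) = 1057138 (J(c) = -18 + 100³ - 3*100 + 6*(-24) + 6*100² + 100*(-24) = -18 + 1000000 - 300 - 144 + 6*10000 - 2400 = -18 + 1000000 - 300 - 144 + 60000 - 2400 = 1057138)
(177003 - 94784) + J(420) = (177003 - 94784) + 1057138 = 82219 + 1057138 = 1139357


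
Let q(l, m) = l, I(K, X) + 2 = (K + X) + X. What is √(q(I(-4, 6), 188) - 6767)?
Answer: I*√6761 ≈ 82.225*I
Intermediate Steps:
I(K, X) = -2 + K + 2*X (I(K, X) = -2 + ((K + X) + X) = -2 + (K + 2*X) = -2 + K + 2*X)
√(q(I(-4, 6), 188) - 6767) = √((-2 - 4 + 2*6) - 6767) = √((-2 - 4 + 12) - 6767) = √(6 - 6767) = √(-6761) = I*√6761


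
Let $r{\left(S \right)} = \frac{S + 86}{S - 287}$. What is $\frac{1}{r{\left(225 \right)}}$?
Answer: $- \frac{62}{311} \approx -0.19936$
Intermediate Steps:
$r{\left(S \right)} = \frac{86 + S}{-287 + S}$
$\frac{1}{r{\left(225 \right)}} = \frac{1}{\frac{1}{-287 + 225} \left(86 + 225\right)} = \frac{1}{\frac{1}{-62} \cdot 311} = \frac{1}{\left(- \frac{1}{62}\right) 311} = \frac{1}{- \frac{311}{62}} = - \frac{62}{311}$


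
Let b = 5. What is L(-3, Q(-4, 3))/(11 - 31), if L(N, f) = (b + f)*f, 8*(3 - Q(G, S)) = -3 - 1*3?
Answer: -105/64 ≈ -1.6406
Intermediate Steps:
Q(G, S) = 15/4 (Q(G, S) = 3 - (-3 - 1*3)/8 = 3 - (-3 - 3)/8 = 3 - ⅛*(-6) = 3 + ¾ = 15/4)
L(N, f) = f*(5 + f) (L(N, f) = (5 + f)*f = f*(5 + f))
L(-3, Q(-4, 3))/(11 - 31) = (15*(5 + 15/4)/4)/(11 - 31) = ((15/4)*(35/4))/(-20) = -1/20*525/16 = -105/64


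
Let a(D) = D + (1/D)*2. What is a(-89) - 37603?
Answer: -3354590/89 ≈ -37692.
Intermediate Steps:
a(D) = D + 2/D
a(-89) - 37603 = (-89 + 2/(-89)) - 37603 = (-89 + 2*(-1/89)) - 37603 = (-89 - 2/89) - 37603 = -7923/89 - 37603 = -3354590/89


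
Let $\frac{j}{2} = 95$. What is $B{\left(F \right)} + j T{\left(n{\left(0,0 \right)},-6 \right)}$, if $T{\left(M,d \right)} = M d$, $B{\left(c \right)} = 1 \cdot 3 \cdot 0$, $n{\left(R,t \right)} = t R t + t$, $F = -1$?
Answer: $0$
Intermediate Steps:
$j = 190$ ($j = 2 \cdot 95 = 190$)
$n{\left(R,t \right)} = t + R t^{2}$ ($n{\left(R,t \right)} = R t t + t = R t^{2} + t = t + R t^{2}$)
$B{\left(c \right)} = 0$ ($B{\left(c \right)} = 3 \cdot 0 = 0$)
$B{\left(F \right)} + j T{\left(n{\left(0,0 \right)},-6 \right)} = 0 + 190 \cdot 0 \left(1 + 0 \cdot 0\right) \left(-6\right) = 0 + 190 \cdot 0 \left(1 + 0\right) \left(-6\right) = 0 + 190 \cdot 0 \cdot 1 \left(-6\right) = 0 + 190 \cdot 0 \left(-6\right) = 0 + 190 \cdot 0 = 0 + 0 = 0$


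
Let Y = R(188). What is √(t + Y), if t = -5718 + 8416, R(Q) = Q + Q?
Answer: √3074 ≈ 55.444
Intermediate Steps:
R(Q) = 2*Q
Y = 376 (Y = 2*188 = 376)
t = 2698
√(t + Y) = √(2698 + 376) = √3074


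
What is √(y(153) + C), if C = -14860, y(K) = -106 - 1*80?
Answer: I*√15046 ≈ 122.66*I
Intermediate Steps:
y(K) = -186 (y(K) = -106 - 80 = -186)
√(y(153) + C) = √(-186 - 14860) = √(-15046) = I*√15046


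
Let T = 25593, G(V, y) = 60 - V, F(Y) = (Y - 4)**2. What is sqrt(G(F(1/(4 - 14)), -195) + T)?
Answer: sqrt(2563619)/10 ≈ 160.11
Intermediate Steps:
F(Y) = (-4 + Y)**2
sqrt(G(F(1/(4 - 14)), -195) + T) = sqrt((60 - (-4 + 1/(4 - 14))**2) + 25593) = sqrt((60 - (-4 + 1/(-10))**2) + 25593) = sqrt((60 - (-4 - 1/10)**2) + 25593) = sqrt((60 - (-41/10)**2) + 25593) = sqrt((60 - 1*1681/100) + 25593) = sqrt((60 - 1681/100) + 25593) = sqrt(4319/100 + 25593) = sqrt(2563619/100) = sqrt(2563619)/10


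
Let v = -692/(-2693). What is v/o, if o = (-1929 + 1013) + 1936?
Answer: 173/686715 ≈ 0.00025192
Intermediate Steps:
v = 692/2693 (v = -692*(-1/2693) = 692/2693 ≈ 0.25696)
o = 1020 (o = -916 + 1936 = 1020)
v/o = (692/2693)/1020 = (692/2693)*(1/1020) = 173/686715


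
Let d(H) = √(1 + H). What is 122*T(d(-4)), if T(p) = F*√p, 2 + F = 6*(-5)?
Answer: -3904*3^(¼)*√I ≈ -3633.1 - 3633.1*I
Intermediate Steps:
F = -32 (F = -2 + 6*(-5) = -2 - 30 = -32)
T(p) = -32*√p
122*T(d(-4)) = 122*(-32*(1 - 4)^(¼)) = 122*(-32*(-3)^(¼)) = 122*(-32*3^(¼)*√I) = -3904*3^(¼)*√I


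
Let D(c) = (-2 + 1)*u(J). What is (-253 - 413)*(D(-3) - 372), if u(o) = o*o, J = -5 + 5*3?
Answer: 314352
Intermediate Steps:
J = 10 (J = -5 + 15 = 10)
u(o) = o**2
D(c) = -100 (D(c) = (-2 + 1)*10**2 = -1*100 = -100)
(-253 - 413)*(D(-3) - 372) = (-253 - 413)*(-100 - 372) = -666*(-472) = 314352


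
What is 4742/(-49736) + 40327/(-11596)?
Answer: -64396622/18023083 ≈ -3.5730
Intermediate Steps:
4742/(-49736) + 40327/(-11596) = 4742*(-1/49736) + 40327*(-1/11596) = -2371/24868 - 40327/11596 = -64396622/18023083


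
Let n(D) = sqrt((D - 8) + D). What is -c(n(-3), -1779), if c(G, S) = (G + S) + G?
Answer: 1779 - 2*I*sqrt(14) ≈ 1779.0 - 7.4833*I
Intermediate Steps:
n(D) = sqrt(-8 + 2*D) (n(D) = sqrt((-8 + D) + D) = sqrt(-8 + 2*D))
c(G, S) = S + 2*G
-c(n(-3), -1779) = -(-1779 + 2*sqrt(-8 + 2*(-3))) = -(-1779 + 2*sqrt(-8 - 6)) = -(-1779 + 2*sqrt(-14)) = -(-1779 + 2*(I*sqrt(14))) = -(-1779 + 2*I*sqrt(14)) = 1779 - 2*I*sqrt(14)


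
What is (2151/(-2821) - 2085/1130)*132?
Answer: -109723878/318773 ≈ -344.21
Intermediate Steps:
(2151/(-2821) - 2085/1130)*132 = (2151*(-1/2821) - 2085*1/1130)*132 = (-2151/2821 - 417/226)*132 = -1662483/637546*132 = -109723878/318773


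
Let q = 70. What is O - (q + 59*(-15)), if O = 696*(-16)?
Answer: -10321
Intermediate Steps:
O = -11136
O - (q + 59*(-15)) = -11136 - (70 + 59*(-15)) = -11136 - (70 - 885) = -11136 - 1*(-815) = -11136 + 815 = -10321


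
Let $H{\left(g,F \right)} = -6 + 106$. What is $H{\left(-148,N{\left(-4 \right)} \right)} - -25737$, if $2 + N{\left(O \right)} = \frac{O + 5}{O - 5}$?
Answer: $25837$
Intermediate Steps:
$N{\left(O \right)} = -2 + \frac{5 + O}{-5 + O}$ ($N{\left(O \right)} = -2 + \frac{O + 5}{O - 5} = -2 + \frac{5 + O}{-5 + O}$)
$H{\left(g,F \right)} = 100$
$H{\left(-148,N{\left(-4 \right)} \right)} - -25737 = 100 - -25737 = 100 + 25737 = 25837$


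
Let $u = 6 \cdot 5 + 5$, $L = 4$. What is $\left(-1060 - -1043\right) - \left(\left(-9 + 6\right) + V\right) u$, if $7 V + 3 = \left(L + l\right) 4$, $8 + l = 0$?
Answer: $183$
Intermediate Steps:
$l = -8$ ($l = -8 + 0 = -8$)
$V = - \frac{19}{7}$ ($V = - \frac{3}{7} + \frac{\left(4 - 8\right) 4}{7} = - \frac{3}{7} + \frac{\left(-4\right) 4}{7} = - \frac{3}{7} + \frac{1}{7} \left(-16\right) = - \frac{3}{7} - \frac{16}{7} = - \frac{19}{7} \approx -2.7143$)
$u = 35$ ($u = 30 + 5 = 35$)
$\left(-1060 - -1043\right) - \left(\left(-9 + 6\right) + V\right) u = \left(-1060 - -1043\right) - \left(\left(-9 + 6\right) - \frac{19}{7}\right) 35 = \left(-1060 + 1043\right) - \left(-3 - \frac{19}{7}\right) 35 = -17 - \left(- \frac{40}{7}\right) 35 = -17 - -200 = -17 + 200 = 183$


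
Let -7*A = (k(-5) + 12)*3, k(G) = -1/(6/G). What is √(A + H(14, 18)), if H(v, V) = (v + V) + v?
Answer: 9*√2/2 ≈ 6.3640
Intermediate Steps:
k(G) = -G/6
H(v, V) = V + 2*v (H(v, V) = (V + v) + v = V + 2*v)
A = -11/2 (A = -(-⅙*(-5) + 12)*3/7 = -(⅚ + 12)*3/7 = -11*3/6 = -⅐*77/2 = -11/2 ≈ -5.5000)
√(A + H(14, 18)) = √(-11/2 + (18 + 2*14)) = √(-11/2 + (18 + 28)) = √(-11/2 + 46) = √(81/2) = 9*√2/2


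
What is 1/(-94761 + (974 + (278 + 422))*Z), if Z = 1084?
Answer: 1/1719855 ≈ 5.8144e-7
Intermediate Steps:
1/(-94761 + (974 + (278 + 422))*Z) = 1/(-94761 + (974 + (278 + 422))*1084) = 1/(-94761 + (974 + 700)*1084) = 1/(-94761 + 1674*1084) = 1/(-94761 + 1814616) = 1/1719855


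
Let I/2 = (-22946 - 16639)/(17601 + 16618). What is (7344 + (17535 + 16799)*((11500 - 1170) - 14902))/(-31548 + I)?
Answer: 298404325732/59978899 ≈ 4975.2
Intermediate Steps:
I = -79170/34219 (I = 2*((-22946 - 16639)/(17601 + 16618)) = 2*(-39585/34219) = -79170/34219 ≈ -2.3136)
(7344 + (17535 + 16799)*((11500 - 1170) - 14902))/(-31548 + I) = (7344 + (17535 + 16799)*((11500 - 1170) - 14902))/(-31548 - 79170/34219) = (7344 + 34334*(10330 - 14902))/(-1079620182/34219) = (7344 + 34334*(-4572))*(-34219/1079620182) = (7344 - 156975048)*(-34219/1079620182) = -156967704*(-34219/1079620182) = 298404325732/59978899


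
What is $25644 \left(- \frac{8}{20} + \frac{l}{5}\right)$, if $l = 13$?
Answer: $\frac{282084}{5} \approx 56417.0$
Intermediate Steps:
$25644 \left(- \frac{8}{20} + \frac{l}{5}\right) = 25644 \left(- \frac{8}{20} + \frac{13}{5}\right) = 25644 \left(\left(-8\right) \frac{1}{20} + 13 \cdot \frac{1}{5}\right) = 25644 \left(- \frac{2}{5} + \frac{13}{5}\right) = 25644 \cdot \frac{11}{5} = \frac{282084}{5}$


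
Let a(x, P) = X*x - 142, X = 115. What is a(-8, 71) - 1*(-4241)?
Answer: 3179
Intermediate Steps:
a(x, P) = -142 + 115*x (a(x, P) = 115*x - 142 = -142 + 115*x)
a(-8, 71) - 1*(-4241) = (-142 + 115*(-8)) - 1*(-4241) = (-142 - 920) + 4241 = -1062 + 4241 = 3179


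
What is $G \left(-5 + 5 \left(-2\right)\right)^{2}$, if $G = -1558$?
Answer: $-350550$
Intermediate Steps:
$G \left(-5 + 5 \left(-2\right)\right)^{2} = - 1558 \left(-5 + 5 \left(-2\right)\right)^{2} = - 1558 \left(-5 - 10\right)^{2} = - 1558 \left(-15\right)^{2} = \left(-1558\right) 225 = -350550$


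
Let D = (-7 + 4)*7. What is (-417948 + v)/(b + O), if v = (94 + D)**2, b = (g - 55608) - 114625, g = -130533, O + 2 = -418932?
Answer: 412619/719700 ≈ 0.57332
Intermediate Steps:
D = -21 (D = -3*7 = -21)
O = -418934 (O = -2 - 418932 = -418934)
b = -300766 (b = (-130533 - 55608) - 114625 = -186141 - 114625 = -300766)
v = 5329 (v = (94 - 21)**2 = 73**2 = 5329)
(-417948 + v)/(b + O) = (-417948 + 5329)/(-300766 - 418934) = -412619/(-719700) = -412619*(-1/719700) = 412619/719700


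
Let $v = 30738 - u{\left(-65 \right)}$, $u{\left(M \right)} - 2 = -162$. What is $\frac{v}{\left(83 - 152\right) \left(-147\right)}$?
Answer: $\frac{4414}{1449} \approx 3.0462$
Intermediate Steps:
$u{\left(M \right)} = -160$ ($u{\left(M \right)} = 2 - 162 = -160$)
$v = 30898$ ($v = 30738 - -160 = 30738 + 160 = 30898$)
$\frac{v}{\left(83 - 152\right) \left(-147\right)} = \frac{30898}{\left(83 - 152\right) \left(-147\right)} = \frac{30898}{\left(-69\right) \left(-147\right)} = \frac{30898}{10143} = 30898 \cdot \frac{1}{10143} = \frac{4414}{1449}$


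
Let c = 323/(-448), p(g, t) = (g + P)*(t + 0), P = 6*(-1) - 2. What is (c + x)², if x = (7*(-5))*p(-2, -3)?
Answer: 221580142729/200704 ≈ 1.1040e+6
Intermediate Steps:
P = -8 (P = -6 - 2 = -8)
p(g, t) = t*(-8 + g) (p(g, t) = (g - 8)*(t + 0) = (-8 + g)*t = t*(-8 + g))
c = -323/448 (c = 323*(-1/448) = -323/448 ≈ -0.72098)
x = -1050 (x = (7*(-5))*(-3*(-8 - 2)) = -(-105)*(-10) = -35*30 = -1050)
(c + x)² = (-323/448 - 1050)² = (-470723/448)² = 221580142729/200704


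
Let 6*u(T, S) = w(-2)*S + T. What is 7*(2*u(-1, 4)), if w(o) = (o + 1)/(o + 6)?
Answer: -14/3 ≈ -4.6667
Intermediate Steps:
w(o) = (1 + o)/(6 + o)
u(T, S) = -S/24 + T/6 (u(T, S) = (((1 - 2)/(6 - 2))*S + T)/6 = ((-1/4)*S + T)/6 = (((1/4)*(-1))*S + T)/6 = (-S/4 + T)/6 = (T - S/4)/6 = -S/24 + T/6)
7*(2*u(-1, 4)) = 7*(2*(-1/24*4 + (1/6)*(-1))) = 7*(2*(-1/6 - 1/6)) = 7*(2*(-1/3)) = 7*(-2/3) = -14/3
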